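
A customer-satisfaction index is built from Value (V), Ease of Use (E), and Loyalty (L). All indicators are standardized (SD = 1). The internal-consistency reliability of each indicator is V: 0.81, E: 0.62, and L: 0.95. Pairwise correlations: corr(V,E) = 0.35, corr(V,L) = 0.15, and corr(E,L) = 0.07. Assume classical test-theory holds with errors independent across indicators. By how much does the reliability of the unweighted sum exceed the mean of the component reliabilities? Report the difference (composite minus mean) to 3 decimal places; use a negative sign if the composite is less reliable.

Var(sum) = 3 + 1.14 = 4.14; true-score variance = 2.38 + 1.14 = 3.52; composite reliability = 0.8502.
Mean component reliability = 0.7933.
Difference = 0.8502 − 0.7933 = 0.057.

0.057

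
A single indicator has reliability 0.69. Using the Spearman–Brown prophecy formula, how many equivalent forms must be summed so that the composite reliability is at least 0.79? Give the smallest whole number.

2

k ≥ ρ*(1−ρ₁)/(ρ₁(1−ρ*)) = 0.79·0.31 / (0.69·0.21) = 1.690.
Smallest integer k = 2.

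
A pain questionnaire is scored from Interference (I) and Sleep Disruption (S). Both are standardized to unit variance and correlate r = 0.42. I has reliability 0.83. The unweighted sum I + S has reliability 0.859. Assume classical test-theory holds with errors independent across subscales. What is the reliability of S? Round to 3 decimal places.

Var(I+S) = 2 + 2·0.42 = 2.840.
True-score variance = ρ_I + ρ_S + 2·0.42, so 0.859 = (0.83 + ρ_S + 0.84) / 2.840.
ρ_S = 0.859·2.840 − 0.83 − 0.84 = 0.770.

0.770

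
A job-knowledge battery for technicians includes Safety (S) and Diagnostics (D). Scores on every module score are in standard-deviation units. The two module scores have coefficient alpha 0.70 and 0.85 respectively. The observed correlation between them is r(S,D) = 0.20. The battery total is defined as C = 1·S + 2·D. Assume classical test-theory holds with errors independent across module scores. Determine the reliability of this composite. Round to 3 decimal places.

Var(C) = 1 + 2² + 2·[2·0.20] = 5 + 0.8 = 5.8.
Under uncorrelated errors the observed covariances equal the true-score covariances, so only the own-variance terms attenuate.
True-score variance = [0.70 + 2²·0.85] + 0.8 = 4.1 + 0.8 = 4.9.
Reliability = 4.9 / 5.8 = 0.845.

0.845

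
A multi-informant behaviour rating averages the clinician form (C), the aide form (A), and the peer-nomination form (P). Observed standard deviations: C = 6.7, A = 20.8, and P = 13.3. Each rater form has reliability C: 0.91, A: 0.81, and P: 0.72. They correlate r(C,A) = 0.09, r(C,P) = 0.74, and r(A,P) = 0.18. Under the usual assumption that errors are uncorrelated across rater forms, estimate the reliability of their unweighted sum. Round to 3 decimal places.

Var(C+A+P) = 6.7² + 20.8² + 13.3² + 2·[6.7·20.8·0.09 + 6.7·13.3·0.74 + 20.8·13.3·0.18] = 654.42 + 256.558 = 910.978.
With uncorrelated errors the cross-covariances are all true-score covariance, so they carry over unchanged; only the diagonal terms shrink to ρᵢσᵢ².
True-score variance = [6.7²·0.91 + 20.8²·0.81 + 13.3²·0.72] + 256.558 = 518.649 + 256.558 = 775.207.
Reliability = 775.207 / 910.978 = 0.851.

0.851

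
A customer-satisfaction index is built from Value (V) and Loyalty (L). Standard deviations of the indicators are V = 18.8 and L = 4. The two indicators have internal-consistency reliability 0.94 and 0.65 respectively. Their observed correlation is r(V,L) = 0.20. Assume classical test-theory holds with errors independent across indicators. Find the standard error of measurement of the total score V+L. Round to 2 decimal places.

Var(total) = 369.44 + 30.08 = 399.52.
True-score variance = 342.634 + 30.08 = 372.714, so reliability = 0.9329.
Error variance = 399.52 − 372.714 = 26.8064; SEM = √26.8064 = 5.18.

5.18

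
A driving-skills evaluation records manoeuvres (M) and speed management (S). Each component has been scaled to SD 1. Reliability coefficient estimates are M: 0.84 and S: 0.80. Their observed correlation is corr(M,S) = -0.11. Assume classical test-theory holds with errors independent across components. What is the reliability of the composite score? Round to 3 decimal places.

0.798

Var(M+S) = 2 + 2·[(-0.11)] = 2 − 0.22 = 1.78.
With uncorrelated errors the cross-covariances are all true-score covariance, so they carry over unchanged; only the diagonal terms shrink to ρᵢσᵢ².
True-score variance = [0.84 + 0.80] − 0.22 = 1.64 − 0.22 = 1.42.
Reliability = 1.42 / 1.78 = 0.798.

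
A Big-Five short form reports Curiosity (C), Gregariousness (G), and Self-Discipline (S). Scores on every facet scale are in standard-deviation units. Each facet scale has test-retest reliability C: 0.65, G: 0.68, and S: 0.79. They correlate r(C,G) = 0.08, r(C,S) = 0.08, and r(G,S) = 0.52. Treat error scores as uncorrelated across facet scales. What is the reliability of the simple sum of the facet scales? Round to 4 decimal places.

Var(C+G+S) = 3 + 2·[0.08 + 0.08 + 0.52] = 3 + 1.36 = 4.36.
Because errors are independent across components, Cov(Tᵢ,Tⱼ) = Cov(Xᵢ,Xⱼ); the off-diagonal part of the true-score variance is the same as above.
True-score variance = [0.65 + 0.68 + 0.79] + 1.36 = 2.12 + 1.36 = 3.48.
Reliability = 3.48 / 4.36 = 0.7982.

0.7982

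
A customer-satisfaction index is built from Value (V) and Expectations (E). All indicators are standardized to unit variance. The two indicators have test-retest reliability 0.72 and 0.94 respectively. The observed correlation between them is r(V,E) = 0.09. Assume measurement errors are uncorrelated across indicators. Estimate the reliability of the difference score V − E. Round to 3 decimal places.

0.813

Var(V−E) = 1 + 1 − 2·0.09 = 2 − 0.18 = 1.82.
Under uncorrelated errors the observed covariances equal the true-score covariances, so only the own-variance terms attenuate.
True-score variance = [0.72 + 0.94] − 0.18 = 1.66 − 0.18 = 1.48.
Reliability = 1.48 / 1.82 = 0.813.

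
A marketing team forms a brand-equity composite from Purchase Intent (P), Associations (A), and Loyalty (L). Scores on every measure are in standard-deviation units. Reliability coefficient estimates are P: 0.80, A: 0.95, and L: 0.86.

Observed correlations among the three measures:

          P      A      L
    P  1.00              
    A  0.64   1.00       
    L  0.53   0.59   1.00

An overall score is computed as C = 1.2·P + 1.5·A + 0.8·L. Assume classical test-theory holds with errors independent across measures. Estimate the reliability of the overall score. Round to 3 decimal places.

0.946

Var(C) = 1.2² + 1.5² + 0.8² + 2·[1.8·0.64 + 0.96·0.53 + 1.2·0.59] = 4.33 + 4.7376 = 9.0676.
Because errors are independent across components, Cov(Tᵢ,Tⱼ) = Cov(Xᵢ,Xⱼ); the off-diagonal part of the true-score variance is the same as above.
True-score variance = [1.2²·0.80 + 1.5²·0.95 + 0.8²·0.86] + 4.7376 = 3.8399 + 4.7376 = 8.5775.
Reliability = 8.5775 / 9.0676 = 0.946.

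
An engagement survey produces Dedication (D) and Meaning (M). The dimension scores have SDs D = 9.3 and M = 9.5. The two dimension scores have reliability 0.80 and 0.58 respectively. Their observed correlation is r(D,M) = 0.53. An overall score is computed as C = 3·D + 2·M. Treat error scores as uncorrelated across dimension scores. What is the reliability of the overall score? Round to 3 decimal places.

0.819

Var(C) = 3²·9.3² + 2²·9.5² + 2·[6·9.3·9.5·0.53] = 1139.41 + 561.906 = 1701.32.
With uncorrelated errors the cross-covariances are all true-score covariance, so they carry over unchanged; only the diagonal terms shrink to ρᵢσᵢ².
True-score variance = [3²·9.3²·0.80 + 2²·9.5²·0.58] + 561.906 = 832.108 + 561.906 = 1394.01.
Reliability = 1394.01 / 1701.32 = 0.819.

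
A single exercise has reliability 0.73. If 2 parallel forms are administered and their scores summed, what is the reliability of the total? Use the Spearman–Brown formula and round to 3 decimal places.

0.844

ρ_k = kρ / (1 + (k−1)ρ) = 2·0.73 / (1 + 1·0.73) = 1.460 / 1.730 = 0.844.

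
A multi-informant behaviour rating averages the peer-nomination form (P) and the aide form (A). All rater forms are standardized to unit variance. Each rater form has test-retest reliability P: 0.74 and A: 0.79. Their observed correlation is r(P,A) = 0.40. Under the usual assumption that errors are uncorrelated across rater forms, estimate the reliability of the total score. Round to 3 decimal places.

Var(P+A) = 2 + 2·[0.40] = 2 + 0.8 = 2.8.
With uncorrelated errors the cross-covariances are all true-score covariance, so they carry over unchanged; only the diagonal terms shrink to ρᵢσᵢ².
True-score variance = [0.74 + 0.79] + 0.8 = 1.53 + 0.8 = 2.33.
Reliability = 2.33 / 2.8 = 0.832.

0.832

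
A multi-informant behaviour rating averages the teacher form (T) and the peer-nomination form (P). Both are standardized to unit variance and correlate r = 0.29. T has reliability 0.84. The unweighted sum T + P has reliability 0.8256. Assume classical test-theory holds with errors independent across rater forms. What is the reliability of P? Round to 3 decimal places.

Var(T+P) = 2 + 2·0.29 = 2.580.
True-score variance = ρ_T + ρ_P + 2·0.29, so 0.8256 = (0.84 + ρ_P + 0.58) / 2.580.
ρ_P = 0.8256·2.580 − 0.84 − 0.58 = 0.710.

0.710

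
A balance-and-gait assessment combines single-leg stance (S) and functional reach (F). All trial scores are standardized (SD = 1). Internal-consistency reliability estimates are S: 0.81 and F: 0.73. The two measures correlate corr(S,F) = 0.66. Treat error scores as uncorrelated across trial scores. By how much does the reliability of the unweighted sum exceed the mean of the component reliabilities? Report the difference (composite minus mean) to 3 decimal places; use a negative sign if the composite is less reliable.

Var(sum) = 2 + 1.32 = 3.32; true-score variance = 1.54 + 1.32 = 2.86; composite reliability = 0.8614.
Mean component reliability = 0.7700.
Difference = 0.8614 − 0.7700 = 0.091.

0.091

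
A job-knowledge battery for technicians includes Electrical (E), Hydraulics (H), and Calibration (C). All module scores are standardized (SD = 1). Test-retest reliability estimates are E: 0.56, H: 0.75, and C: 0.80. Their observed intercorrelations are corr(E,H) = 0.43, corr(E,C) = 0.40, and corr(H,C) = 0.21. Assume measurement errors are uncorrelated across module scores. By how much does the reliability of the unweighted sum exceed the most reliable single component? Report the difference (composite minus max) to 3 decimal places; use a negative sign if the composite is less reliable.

Var(sum) = 3 + 2.08 = 5.08; true-score variance = 2.11 + 2.08 = 4.19; composite reliability = 0.8248.
Max component reliability = 0.8000.
Difference = 0.8248 − 0.8000 = 0.025.

0.025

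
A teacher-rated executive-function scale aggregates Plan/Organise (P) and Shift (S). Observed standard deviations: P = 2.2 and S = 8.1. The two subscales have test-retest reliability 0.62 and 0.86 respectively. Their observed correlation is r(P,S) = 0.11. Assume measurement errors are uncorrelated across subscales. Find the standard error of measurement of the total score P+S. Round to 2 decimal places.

3.32

Var(total) = 70.45 + 3.9204 = 74.3704.
True-score variance = 59.4254 + 3.9204 = 63.3458, so reliability = 0.8518.
Error variance = 74.3704 − 63.3458 = 11.0246; SEM = √11.0246 = 3.32.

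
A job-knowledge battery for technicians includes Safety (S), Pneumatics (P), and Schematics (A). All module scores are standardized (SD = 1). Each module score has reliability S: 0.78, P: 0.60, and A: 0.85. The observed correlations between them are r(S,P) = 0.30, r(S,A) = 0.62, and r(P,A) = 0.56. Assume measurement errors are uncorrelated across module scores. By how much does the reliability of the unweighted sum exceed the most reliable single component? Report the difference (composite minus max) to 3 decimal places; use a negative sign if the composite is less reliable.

Var(sum) = 3 + 2.96 = 5.96; true-score variance = 2.23 + 2.96 = 5.19; composite reliability = 0.8708.
Max component reliability = 0.8500.
Difference = 0.8708 − 0.8500 = 0.021.

0.021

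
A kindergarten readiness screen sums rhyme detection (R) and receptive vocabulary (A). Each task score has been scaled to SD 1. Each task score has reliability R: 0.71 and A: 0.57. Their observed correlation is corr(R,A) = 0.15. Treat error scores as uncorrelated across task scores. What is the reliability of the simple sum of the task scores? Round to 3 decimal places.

Var(R+A) = 2 + 2·[0.15] = 2 + 0.3 = 2.3.
Because errors are independent across components, Cov(Tᵢ,Tⱼ) = Cov(Xᵢ,Xⱼ); the off-diagonal part of the true-score variance is the same as above.
True-score variance = [0.71 + 0.57] + 0.3 = 1.28 + 0.3 = 1.58.
Reliability = 1.58 / 2.3 = 0.687.

0.687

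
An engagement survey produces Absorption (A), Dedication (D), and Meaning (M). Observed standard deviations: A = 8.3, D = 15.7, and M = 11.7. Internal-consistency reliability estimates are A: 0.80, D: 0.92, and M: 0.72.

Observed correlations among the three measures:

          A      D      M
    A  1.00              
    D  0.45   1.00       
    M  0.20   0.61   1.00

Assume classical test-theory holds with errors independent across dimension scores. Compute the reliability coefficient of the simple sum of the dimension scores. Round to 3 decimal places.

0.914

Var(A+D+M) = 8.3² + 15.7² + 11.7² + 2·[8.3·15.7·0.45 + 8.3·11.7·0.20 + 15.7·11.7·0.61] = 452.27 + 380.225 = 832.495.
With uncorrelated errors the cross-covariances are all true-score covariance, so they carry over unchanged; only the diagonal terms shrink to ρᵢσᵢ².
True-score variance = [8.3²·0.80 + 15.7²·0.92 + 11.7²·0.72] + 380.225 = 380.444 + 380.225 = 760.668.
Reliability = 760.668 / 832.495 = 0.914.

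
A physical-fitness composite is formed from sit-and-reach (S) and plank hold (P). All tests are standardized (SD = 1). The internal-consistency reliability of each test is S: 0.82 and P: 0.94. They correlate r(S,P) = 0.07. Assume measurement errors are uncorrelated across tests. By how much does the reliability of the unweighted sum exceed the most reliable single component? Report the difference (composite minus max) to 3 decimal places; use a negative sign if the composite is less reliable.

Var(sum) = 2 + 0.14 = 2.14; true-score variance = 1.76 + 0.14 = 1.9; composite reliability = 0.8879.
Max component reliability = 0.9400.
Difference = 0.8879 − 0.9400 = -0.052.

-0.052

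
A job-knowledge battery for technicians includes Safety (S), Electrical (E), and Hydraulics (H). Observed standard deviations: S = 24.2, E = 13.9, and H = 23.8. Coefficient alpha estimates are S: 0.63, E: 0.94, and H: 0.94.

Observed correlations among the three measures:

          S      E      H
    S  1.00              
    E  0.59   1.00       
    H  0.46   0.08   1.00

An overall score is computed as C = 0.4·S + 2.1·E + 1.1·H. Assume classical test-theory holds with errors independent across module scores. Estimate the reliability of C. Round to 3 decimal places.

Var(C) = 0.4²·24.2² + 2.1²·13.9² + 1.1²·23.8² + 2·[0.84·24.2·13.9·0.59 + 0.44·24.2·23.8·0.46 + 2.31·13.9·23.8·0.08] = 1631.15 + 688.84 = 2319.99.
Under uncorrelated errors the observed covariances equal the true-score covariances, so only the own-variance terms attenuate.
True-score variance = [0.4²·24.2²·0.63 + 2.1²·13.9²·0.94 + 1.1²·23.8²·0.94] + 688.84 = 1504.23 + 688.84 = 2193.07.
Reliability = 2193.07 / 2319.99 = 0.945.

0.945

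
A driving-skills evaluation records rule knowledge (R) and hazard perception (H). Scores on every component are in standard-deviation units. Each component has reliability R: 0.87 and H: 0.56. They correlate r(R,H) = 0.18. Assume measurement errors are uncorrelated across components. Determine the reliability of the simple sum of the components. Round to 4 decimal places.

Var(R+H) = 2 + 2·[0.18] = 2 + 0.36 = 2.36.
Under uncorrelated errors the observed covariances equal the true-score covariances, so only the own-variance terms attenuate.
True-score variance = [0.87 + 0.56] + 0.36 = 1.43 + 0.36 = 1.79.
Reliability = 1.79 / 2.36 = 0.7585.

0.7585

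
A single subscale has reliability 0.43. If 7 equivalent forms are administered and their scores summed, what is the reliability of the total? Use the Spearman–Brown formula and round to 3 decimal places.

0.841

ρ_k = kρ / (1 + (k−1)ρ) = 7·0.43 / (1 + 6·0.43) = 3.010 / 3.580 = 0.841.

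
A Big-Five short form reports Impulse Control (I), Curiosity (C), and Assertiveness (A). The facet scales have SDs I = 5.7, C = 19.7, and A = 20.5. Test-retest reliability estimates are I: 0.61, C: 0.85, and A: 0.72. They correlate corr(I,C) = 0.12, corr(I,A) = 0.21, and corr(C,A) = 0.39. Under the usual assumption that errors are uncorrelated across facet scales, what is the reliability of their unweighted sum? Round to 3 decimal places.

0.847

Var(I+C+A) = 5.7² + 19.7² + 20.5² + 2·[5.7·19.7·0.12 + 5.7·20.5·0.21 + 19.7·20.5·0.39] = 840.83 + 391.03 = 1231.86.
Because errors are independent across components, Cov(Tᵢ,Tⱼ) = Cov(Xᵢ,Xⱼ); the off-diagonal part of the true-score variance is the same as above.
True-score variance = [5.7²·0.61 + 19.7²·0.85 + 20.5²·0.72] + 391.03 = 652.275 + 391.03 = 1043.3.
Reliability = 1043.3 / 1231.86 = 0.847.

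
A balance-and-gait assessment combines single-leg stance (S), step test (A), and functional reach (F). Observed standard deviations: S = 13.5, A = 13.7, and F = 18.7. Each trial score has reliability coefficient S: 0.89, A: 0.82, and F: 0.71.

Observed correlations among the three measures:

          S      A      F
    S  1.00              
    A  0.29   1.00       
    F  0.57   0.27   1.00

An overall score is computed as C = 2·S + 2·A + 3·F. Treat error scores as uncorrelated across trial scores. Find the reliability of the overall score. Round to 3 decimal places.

0.852

Var(C) = 2²·13.5² + 2²·13.7² + 3²·18.7² + 2·[4·13.5·13.7·0.29 + 6·13.5·18.7·0.57 + 6·13.7·18.7·0.27] = 4626.97 + 2985.9 = 7612.87.
Because errors are independent across components, Cov(Tᵢ,Tⱼ) = Cov(Xᵢ,Xⱼ); the off-diagonal part of the true-score variance is the same as above.
True-score variance = [2²·13.5²·0.89 + 2²·13.7²·0.82 + 3²·18.7²·0.71] + 2985.9 = 3498.95 + 2985.9 = 6484.85.
Reliability = 6484.85 / 7612.87 = 0.852.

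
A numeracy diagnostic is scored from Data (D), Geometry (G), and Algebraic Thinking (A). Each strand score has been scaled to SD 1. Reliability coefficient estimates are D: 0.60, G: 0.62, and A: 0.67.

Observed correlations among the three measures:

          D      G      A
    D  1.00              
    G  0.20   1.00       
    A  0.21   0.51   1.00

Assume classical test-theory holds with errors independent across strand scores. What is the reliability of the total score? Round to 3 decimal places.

0.771

Var(D+G+A) = 3 + 2·[0.20 + 0.21 + 0.51] = 3 + 1.84 = 4.84.
Because errors are independent across components, Cov(Tᵢ,Tⱼ) = Cov(Xᵢ,Xⱼ); the off-diagonal part of the true-score variance is the same as above.
True-score variance = [0.60 + 0.62 + 0.67] + 1.84 = 1.89 + 1.84 = 3.73.
Reliability = 3.73 / 4.84 = 0.771.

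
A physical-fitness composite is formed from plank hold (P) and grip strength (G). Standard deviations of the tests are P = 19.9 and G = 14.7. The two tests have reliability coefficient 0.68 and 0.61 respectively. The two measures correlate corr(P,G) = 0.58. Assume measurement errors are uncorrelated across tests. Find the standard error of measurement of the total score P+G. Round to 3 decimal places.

Var(total) = 612.1 + 339.335 = 951.435.
True-score variance = 401.102 + 339.335 = 740.436, so reliability = 0.7782.
Error variance = 951.435 − 740.436 = 210.998; SEM = √210.998 = 14.526.

14.526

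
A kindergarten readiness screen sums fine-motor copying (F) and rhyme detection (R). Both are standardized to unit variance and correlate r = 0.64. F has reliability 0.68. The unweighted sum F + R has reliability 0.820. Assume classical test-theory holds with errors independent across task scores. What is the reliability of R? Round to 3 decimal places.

Var(F+R) = 2 + 2·0.64 = 3.280.
True-score variance = ρ_F + ρ_R + 2·0.64, so 0.820 = (0.68 + ρ_R + 1.28) / 3.280.
ρ_R = 0.820·3.280 − 0.68 − 1.28 = 0.730.

0.730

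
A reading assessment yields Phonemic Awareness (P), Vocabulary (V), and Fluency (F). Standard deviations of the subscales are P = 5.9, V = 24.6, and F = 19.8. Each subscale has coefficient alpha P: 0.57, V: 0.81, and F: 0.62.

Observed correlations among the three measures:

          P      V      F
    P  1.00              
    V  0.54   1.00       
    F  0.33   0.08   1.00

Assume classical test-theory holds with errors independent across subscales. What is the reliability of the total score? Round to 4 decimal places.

0.7924

Var(P+V+F) = 5.9² + 24.6² + 19.8² + 2·[5.9·24.6·0.54 + 5.9·19.8·0.33 + 24.6·19.8·0.08] = 1032.01 + 311.785 = 1343.8.
Under uncorrelated errors the observed covariances equal the true-score covariances, so only the own-variance terms attenuate.
True-score variance = [5.9²·0.57 + 24.6²·0.81 + 19.8²·0.62] + 311.785 = 753.086 + 311.785 = 1064.87.
Reliability = 1064.87 / 1343.8 = 0.7924.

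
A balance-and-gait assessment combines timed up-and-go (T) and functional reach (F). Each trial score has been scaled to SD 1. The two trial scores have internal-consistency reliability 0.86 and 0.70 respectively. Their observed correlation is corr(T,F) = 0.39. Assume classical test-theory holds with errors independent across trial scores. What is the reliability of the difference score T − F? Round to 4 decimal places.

Var(T−F) = 1 + 1 − 2·0.39 = 2 − 0.78 = 1.22.
Because errors are independent across components, Cov(Tᵢ,Tⱼ) = Cov(Xᵢ,Xⱼ); the off-diagonal part of the true-score variance is the same as above.
True-score variance = [0.86 + 0.70] − 0.78 = 1.56 − 0.78 = 0.78.
Reliability = 0.78 / 1.22 = 0.6393.

0.6393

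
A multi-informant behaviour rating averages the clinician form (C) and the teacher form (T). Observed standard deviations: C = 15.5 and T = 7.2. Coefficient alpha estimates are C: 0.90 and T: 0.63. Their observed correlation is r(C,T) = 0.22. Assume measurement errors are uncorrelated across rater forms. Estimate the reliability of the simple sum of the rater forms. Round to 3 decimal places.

Var(C+T) = 15.5² + 7.2² + 2·[15.5·7.2·0.22] = 292.09 + 49.104 = 341.194.
Because errors are independent across components, Cov(Tᵢ,Tⱼ) = Cov(Xᵢ,Xⱼ); the off-diagonal part of the true-score variance is the same as above.
True-score variance = [15.5²·0.90 + 7.2²·0.63] + 49.104 = 248.884 + 49.104 = 297.988.
Reliability = 297.988 / 341.194 = 0.873.

0.873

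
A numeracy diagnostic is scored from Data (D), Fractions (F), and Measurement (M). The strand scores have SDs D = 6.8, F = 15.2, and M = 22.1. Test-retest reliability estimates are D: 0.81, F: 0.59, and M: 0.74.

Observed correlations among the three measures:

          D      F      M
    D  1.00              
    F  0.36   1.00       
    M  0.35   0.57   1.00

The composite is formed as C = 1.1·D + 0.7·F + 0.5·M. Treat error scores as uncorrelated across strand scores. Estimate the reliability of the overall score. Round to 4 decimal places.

0.8357

Var(C) = 1.1²·6.8² + 0.7²·15.2² + 0.5²·22.1² + 2·[0.77·6.8·15.2·0.36 + 0.55·6.8·22.1·0.35 + 0.35·15.2·22.1·0.57] = 291.262 + 249.193 = 540.455.
With uncorrelated errors the cross-covariances are all true-score covariance, so they carry over unchanged; only the diagonal terms shrink to ρᵢσᵢ².
True-score variance = [1.1²·6.8²·0.81 + 0.7²·15.2²·0.59 + 0.5²·22.1²·0.74] + 249.193 = 202.469 + 249.193 = 451.662.
Reliability = 451.662 / 540.455 = 0.8357.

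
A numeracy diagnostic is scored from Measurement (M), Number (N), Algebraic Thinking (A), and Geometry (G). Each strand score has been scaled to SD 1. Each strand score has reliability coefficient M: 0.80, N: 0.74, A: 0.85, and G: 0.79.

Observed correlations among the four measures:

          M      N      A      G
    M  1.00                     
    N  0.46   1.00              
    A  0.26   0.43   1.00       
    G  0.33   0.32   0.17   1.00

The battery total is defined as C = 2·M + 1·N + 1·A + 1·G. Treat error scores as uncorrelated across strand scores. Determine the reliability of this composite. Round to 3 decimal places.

Var(C) = 2² + 1 + 1 + 1 + 2·[2·0.46 + 2·0.26 + 2·0.33 + 0.43 + 0.32 + 0.17] = 7 + 6.04 = 13.04.
With uncorrelated errors the cross-covariances are all true-score covariance, so they carry over unchanged; only the diagonal terms shrink to ρᵢσᵢ².
True-score variance = [2²·0.80 + 0.74 + 0.85 + 0.79] + 6.04 = 5.58 + 6.04 = 11.62.
Reliability = 11.62 / 13.04 = 0.891.

0.891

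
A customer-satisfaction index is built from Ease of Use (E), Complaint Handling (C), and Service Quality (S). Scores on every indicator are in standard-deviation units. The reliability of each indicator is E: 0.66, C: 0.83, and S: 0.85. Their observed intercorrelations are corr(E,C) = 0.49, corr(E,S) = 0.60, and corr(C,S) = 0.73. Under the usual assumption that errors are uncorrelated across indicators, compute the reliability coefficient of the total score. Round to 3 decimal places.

0.901

Var(E+C+S) = 3 + 2·[0.49 + 0.60 + 0.73] = 3 + 3.64 = 6.64.
Under uncorrelated errors the observed covariances equal the true-score covariances, so only the own-variance terms attenuate.
True-score variance = [0.66 + 0.83 + 0.85] + 3.64 = 2.34 + 3.64 = 5.98.
Reliability = 5.98 / 6.64 = 0.901.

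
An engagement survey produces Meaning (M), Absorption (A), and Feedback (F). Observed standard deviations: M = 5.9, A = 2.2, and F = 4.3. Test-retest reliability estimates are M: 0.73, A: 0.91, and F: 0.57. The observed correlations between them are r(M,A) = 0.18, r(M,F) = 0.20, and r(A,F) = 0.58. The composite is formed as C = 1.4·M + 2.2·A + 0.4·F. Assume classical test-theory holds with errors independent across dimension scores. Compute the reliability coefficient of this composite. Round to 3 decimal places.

0.825

Var(C) = 1.4²·5.9² + 2.2²·2.2² + 0.4²·4.3² + 2·[3.08·5.9·2.2·0.18 + 0.56·5.9·4.3·0.20 + 0.88·2.2·4.3·0.58] = 94.6116 + 29.7319 = 124.343.
Because errors are independent across components, Cov(Tᵢ,Tⱼ) = Cov(Xᵢ,Xⱼ); the off-diagonal part of the true-score variance is the same as above.
True-score variance = [1.4²·5.9²·0.73 + 2.2²·2.2²·0.91 + 0.4²·4.3²·0.57] + 29.7319 = 72.8097 + 29.7319 = 102.542.
Reliability = 102.542 / 124.343 = 0.825.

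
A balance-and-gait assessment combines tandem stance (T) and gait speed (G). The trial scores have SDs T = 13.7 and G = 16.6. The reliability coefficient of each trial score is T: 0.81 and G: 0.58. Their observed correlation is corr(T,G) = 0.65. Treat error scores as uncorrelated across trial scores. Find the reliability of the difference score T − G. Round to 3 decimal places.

0.097

Var(T−G) = 13.7² + 16.6² − 2·13.7·16.6·0.65 = 463.25 − 295.646 = 167.604.
With uncorrelated errors the cross-covariances are all true-score covariance, so they carry over unchanged; only the diagonal terms shrink to ρᵢσᵢ².
True-score variance = [13.7²·0.81 + 16.6²·0.58] − 295.646 = 311.854 − 295.646 = 16.2077.
Reliability = 16.2077 / 167.604 = 0.097.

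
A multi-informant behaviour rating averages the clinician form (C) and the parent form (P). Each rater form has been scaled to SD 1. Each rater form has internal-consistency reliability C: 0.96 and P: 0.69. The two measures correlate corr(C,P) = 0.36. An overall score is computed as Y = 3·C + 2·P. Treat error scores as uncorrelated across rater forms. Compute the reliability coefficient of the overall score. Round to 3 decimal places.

0.908

Var(Y) = 3² + 2² + 2·[6·0.36] = 13 + 4.32 = 17.32.
Under uncorrelated errors the observed covariances equal the true-score covariances, so only the own-variance terms attenuate.
True-score variance = [3²·0.96 + 2²·0.69] + 4.32 = 11.4 + 4.32 = 15.72.
Reliability = 15.72 / 17.32 = 0.908.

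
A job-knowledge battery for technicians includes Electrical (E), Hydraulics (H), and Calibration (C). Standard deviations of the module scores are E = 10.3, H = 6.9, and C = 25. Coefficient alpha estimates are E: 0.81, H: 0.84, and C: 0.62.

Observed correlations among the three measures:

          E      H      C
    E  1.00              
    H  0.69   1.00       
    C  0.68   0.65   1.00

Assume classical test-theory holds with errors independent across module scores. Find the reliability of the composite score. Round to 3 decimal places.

Var(E+H+C) = 10.3² + 6.9² + 25² + 2·[10.3·6.9·0.69 + 10.3·25·0.68 + 6.9·25·0.65] = 778.7 + 672.527 = 1451.23.
Under uncorrelated errors the observed covariances equal the true-score covariances, so only the own-variance terms attenuate.
True-score variance = [10.3²·0.81 + 6.9²·0.84 + 25²·0.62] + 672.527 = 513.425 + 672.527 = 1185.95.
Reliability = 1185.95 / 1451.23 = 0.817.

0.817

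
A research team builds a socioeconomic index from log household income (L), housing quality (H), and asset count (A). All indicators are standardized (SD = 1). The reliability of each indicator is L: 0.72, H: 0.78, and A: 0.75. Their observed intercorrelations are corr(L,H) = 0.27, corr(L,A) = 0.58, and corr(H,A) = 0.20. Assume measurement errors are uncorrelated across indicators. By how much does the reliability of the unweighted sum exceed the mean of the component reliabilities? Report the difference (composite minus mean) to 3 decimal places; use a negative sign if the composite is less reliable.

0.103

Var(sum) = 3 + 2.1 = 5.1; true-score variance = 2.25 + 2.1 = 4.35; composite reliability = 0.8529.
Mean component reliability = 0.7500.
Difference = 0.8529 − 0.7500 = 0.103.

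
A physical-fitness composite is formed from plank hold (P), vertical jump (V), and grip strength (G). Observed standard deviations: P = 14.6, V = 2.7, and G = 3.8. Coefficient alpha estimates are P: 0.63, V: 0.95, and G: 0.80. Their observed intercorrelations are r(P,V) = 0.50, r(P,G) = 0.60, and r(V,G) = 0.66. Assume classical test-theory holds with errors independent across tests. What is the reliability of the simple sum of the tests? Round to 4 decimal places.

0.7683

Var(P+V+G) = 14.6² + 2.7² + 3.8² + 2·[14.6·2.7·0.50 + 14.6·3.8·0.60 + 2.7·3.8·0.66] = 234.89 + 119.539 = 354.429.
Under uncorrelated errors the observed covariances equal the true-score covariances, so only the own-variance terms attenuate.
True-score variance = [14.6²·0.63 + 2.7²·0.95 + 3.8²·0.80] + 119.539 = 152.768 + 119.539 = 272.308.
Reliability = 272.308 / 354.429 = 0.7683.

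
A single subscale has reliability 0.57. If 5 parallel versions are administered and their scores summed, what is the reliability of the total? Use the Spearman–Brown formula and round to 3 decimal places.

0.869

ρ_k = kρ / (1 + (k−1)ρ) = 5·0.57 / (1 + 4·0.57) = 2.850 / 3.280 = 0.869.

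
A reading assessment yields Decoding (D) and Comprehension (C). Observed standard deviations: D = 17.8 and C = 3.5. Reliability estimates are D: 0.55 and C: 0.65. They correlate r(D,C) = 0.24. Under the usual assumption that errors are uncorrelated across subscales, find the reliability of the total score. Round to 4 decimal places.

0.5909

Var(D+C) = 17.8² + 3.5² + 2·[17.8·3.5·0.24] = 329.09 + 29.904 = 358.994.
With uncorrelated errors the cross-covariances are all true-score covariance, so they carry over unchanged; only the diagonal terms shrink to ρᵢσᵢ².
True-score variance = [17.8²·0.55 + 3.5²·0.65] + 29.904 = 182.225 + 29.904 = 212.129.
Reliability = 212.129 / 358.994 = 0.5909.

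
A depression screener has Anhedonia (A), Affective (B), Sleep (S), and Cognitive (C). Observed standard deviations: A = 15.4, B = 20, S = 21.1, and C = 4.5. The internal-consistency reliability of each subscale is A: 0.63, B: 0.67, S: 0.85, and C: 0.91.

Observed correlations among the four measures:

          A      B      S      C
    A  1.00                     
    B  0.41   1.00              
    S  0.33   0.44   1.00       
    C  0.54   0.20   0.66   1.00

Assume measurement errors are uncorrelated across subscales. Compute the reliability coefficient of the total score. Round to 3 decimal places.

0.868

Var(A+B+S+C) = 15.4² + 20² + 21.1² + 4.5² + 2·[15.4·20·0.41 + 15.4·21.1·0.33 + 15.4·4.5·0.54 + 20·21.1·0.44 + 20·4.5·0.20 + 21.1·4.5·0.66] = 1102.62 + 1074.56 = 2177.18.
Because errors are independent across components, Cov(Tᵢ,Tⱼ) = Cov(Xᵢ,Xⱼ); the off-diagonal part of the true-score variance is the same as above.
True-score variance = [15.4²·0.63 + 20²·0.67 + 21.1²·0.85 + 4.5²·0.91] + 1074.56 = 814.267 + 1074.56 = 1888.83.
Reliability = 1888.83 / 2177.18 = 0.868.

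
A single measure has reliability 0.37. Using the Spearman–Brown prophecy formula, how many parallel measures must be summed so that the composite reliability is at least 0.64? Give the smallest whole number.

k ≥ ρ*(1−ρ₁)/(ρ₁(1−ρ*)) = 0.64·0.63 / (0.37·0.36) = 3.027.
Smallest integer k = 4.

4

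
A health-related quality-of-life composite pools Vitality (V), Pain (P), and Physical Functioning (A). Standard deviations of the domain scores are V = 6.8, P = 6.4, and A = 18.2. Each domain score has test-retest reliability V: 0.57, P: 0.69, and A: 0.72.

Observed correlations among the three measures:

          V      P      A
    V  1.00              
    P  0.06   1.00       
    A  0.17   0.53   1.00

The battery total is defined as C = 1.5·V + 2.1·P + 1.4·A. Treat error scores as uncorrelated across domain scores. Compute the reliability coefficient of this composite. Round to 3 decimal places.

Var(C) = 1.5²·6.8² + 2.1²·6.4² + 1.4²·18.2² + 2·[3.15·6.8·6.4·0.06 + 2.1·6.8·18.2·0.17 + 2.94·6.4·18.2·0.53] = 933.904 + 467.813 = 1401.72.
Under uncorrelated errors the observed covariances equal the true-score covariances, so only the own-variance terms attenuate.
True-score variance = [1.5²·6.8²·0.57 + 2.1²·6.4²·0.69 + 1.4²·18.2²·0.72] + 467.813 = 651.386 + 467.813 = 1119.2.
Reliability = 1119.2 / 1401.72 = 0.798.

0.798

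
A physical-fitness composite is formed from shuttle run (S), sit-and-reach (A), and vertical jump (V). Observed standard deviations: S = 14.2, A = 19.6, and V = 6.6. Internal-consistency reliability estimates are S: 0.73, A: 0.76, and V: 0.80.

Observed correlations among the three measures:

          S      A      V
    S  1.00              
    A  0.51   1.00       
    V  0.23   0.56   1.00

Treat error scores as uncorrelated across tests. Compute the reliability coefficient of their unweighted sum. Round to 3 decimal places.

0.859

Var(S+A+V) = 14.2² + 19.6² + 6.6² + 2·[14.2·19.6·0.51 + 14.2·6.6·0.23 + 19.6·6.6·0.56] = 629.36 + 471.881 = 1101.24.
Under uncorrelated errors the observed covariances equal the true-score covariances, so only the own-variance terms attenuate.
True-score variance = [14.2²·0.73 + 19.6²·0.76 + 6.6²·0.80] + 471.881 = 474.007 + 471.881 = 945.888.
Reliability = 945.888 / 1101.24 = 0.859.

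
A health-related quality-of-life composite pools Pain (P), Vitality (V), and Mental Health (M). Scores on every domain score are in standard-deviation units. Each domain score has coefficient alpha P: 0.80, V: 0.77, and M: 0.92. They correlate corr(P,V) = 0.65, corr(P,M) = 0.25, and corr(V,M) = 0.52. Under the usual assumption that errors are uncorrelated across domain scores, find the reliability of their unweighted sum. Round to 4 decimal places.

Var(P+V+M) = 3 + 2·[0.65 + 0.25 + 0.52] = 3 + 2.84 = 5.84.
Under uncorrelated errors the observed covariances equal the true-score covariances, so only the own-variance terms attenuate.
True-score variance = [0.80 + 0.77 + 0.92] + 2.84 = 2.49 + 2.84 = 5.33.
Reliability = 5.33 / 5.84 = 0.9127.

0.9127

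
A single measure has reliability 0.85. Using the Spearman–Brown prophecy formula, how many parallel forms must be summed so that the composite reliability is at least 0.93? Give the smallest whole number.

k ≥ ρ*(1−ρ₁)/(ρ₁(1−ρ*)) = 0.93·0.15 / (0.85·0.07) = 2.345.
Smallest integer k = 3.

3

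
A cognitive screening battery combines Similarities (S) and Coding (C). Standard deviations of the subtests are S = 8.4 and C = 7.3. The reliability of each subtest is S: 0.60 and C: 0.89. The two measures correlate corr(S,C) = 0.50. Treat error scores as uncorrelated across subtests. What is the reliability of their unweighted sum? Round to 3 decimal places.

0.816

Var(S+C) = 8.4² + 7.3² + 2·[8.4·7.3·0.50] = 123.85 + 61.32 = 185.17.
Because errors are independent across components, Cov(Tᵢ,Tⱼ) = Cov(Xᵢ,Xⱼ); the off-diagonal part of the true-score variance is the same as above.
True-score variance = [8.4²·0.60 + 7.3²·0.89] + 61.32 = 89.7641 + 61.32 = 151.084.
Reliability = 151.084 / 185.17 = 0.816.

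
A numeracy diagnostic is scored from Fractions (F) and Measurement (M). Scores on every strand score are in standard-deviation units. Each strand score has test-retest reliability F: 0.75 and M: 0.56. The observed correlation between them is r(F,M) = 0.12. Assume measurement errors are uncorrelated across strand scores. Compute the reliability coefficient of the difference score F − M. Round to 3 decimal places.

Var(F−M) = 1 + 1 − 2·0.12 = 2 − 0.24 = 1.76.
Under uncorrelated errors the observed covariances equal the true-score covariances, so only the own-variance terms attenuate.
True-score variance = [0.75 + 0.56] − 0.24 = 1.31 − 0.24 = 1.07.
Reliability = 1.07 / 1.76 = 0.608.

0.608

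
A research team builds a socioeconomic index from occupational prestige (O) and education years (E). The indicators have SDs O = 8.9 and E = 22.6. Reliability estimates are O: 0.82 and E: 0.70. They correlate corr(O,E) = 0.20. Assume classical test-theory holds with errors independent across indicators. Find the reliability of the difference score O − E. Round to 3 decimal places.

0.671

Var(O−E) = 8.9² + 22.6² − 2·8.9·22.6·0.20 = 589.97 − 80.456 = 509.514.
Under uncorrelated errors the observed covariances equal the true-score covariances, so only the own-variance terms attenuate.
True-score variance = [8.9²·0.82 + 22.6²·0.70] − 80.456 = 422.484 − 80.456 = 342.028.
Reliability = 342.028 / 509.514 = 0.671.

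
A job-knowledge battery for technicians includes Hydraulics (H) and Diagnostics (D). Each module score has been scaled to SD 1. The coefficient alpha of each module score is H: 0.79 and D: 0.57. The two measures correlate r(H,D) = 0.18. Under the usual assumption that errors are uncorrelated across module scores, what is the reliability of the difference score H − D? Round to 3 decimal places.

Var(H−D) = 1 + 1 − 2·0.18 = 2 − 0.36 = 1.64.
Under uncorrelated errors the observed covariances equal the true-score covariances, so only the own-variance terms attenuate.
True-score variance = [0.79 + 0.57] − 0.36 = 1.36 − 0.36 = 1.
Reliability = 1 / 1.64 = 0.610.

0.610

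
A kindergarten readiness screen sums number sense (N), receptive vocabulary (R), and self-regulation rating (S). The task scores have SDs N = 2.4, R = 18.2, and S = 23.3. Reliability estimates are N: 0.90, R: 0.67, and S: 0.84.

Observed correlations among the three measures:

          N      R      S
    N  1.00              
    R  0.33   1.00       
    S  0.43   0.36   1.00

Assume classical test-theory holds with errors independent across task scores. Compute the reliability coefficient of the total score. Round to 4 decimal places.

Var(N+R+S) = 2.4² + 18.2² + 23.3² + 2·[2.4·18.2·0.33 + 2.4·23.3·0.43 + 18.2·23.3·0.36] = 879.89 + 382.243 = 1262.13.
With uncorrelated errors the cross-covariances are all true-score covariance, so they carry over unchanged; only the diagonal terms shrink to ρᵢσᵢ².
True-score variance = [2.4²·0.90 + 18.2²·0.67 + 23.3²·0.84] + 382.243 = 683.142 + 382.243 = 1065.39.
Reliability = 1065.39 / 1262.13 = 0.8441.

0.8441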